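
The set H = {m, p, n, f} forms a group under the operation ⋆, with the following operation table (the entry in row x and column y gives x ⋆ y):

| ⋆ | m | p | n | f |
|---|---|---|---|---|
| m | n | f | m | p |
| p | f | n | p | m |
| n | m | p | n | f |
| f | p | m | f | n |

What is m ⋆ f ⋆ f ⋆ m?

m ⋆ f = p
p ⋆ f = m
m ⋆ m = n
(Structurally, H here is isomorphic to the Klein four-group V_4.)

n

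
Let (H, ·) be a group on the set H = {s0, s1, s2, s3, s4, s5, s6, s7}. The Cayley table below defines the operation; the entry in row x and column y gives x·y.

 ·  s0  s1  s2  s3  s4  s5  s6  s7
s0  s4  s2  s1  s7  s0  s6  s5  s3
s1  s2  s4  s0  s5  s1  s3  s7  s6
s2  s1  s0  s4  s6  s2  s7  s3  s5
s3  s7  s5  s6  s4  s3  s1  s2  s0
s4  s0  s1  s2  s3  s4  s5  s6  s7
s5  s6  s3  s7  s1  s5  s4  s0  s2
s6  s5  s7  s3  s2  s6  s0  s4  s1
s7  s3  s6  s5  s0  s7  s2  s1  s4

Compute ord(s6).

2

The identity element is s4 (its row matches the header).
s6^1 = s6
s6^2 = s6·s6 = s4
The first power of s6 equal to the identity is s6^2, so ord(s6) = 2.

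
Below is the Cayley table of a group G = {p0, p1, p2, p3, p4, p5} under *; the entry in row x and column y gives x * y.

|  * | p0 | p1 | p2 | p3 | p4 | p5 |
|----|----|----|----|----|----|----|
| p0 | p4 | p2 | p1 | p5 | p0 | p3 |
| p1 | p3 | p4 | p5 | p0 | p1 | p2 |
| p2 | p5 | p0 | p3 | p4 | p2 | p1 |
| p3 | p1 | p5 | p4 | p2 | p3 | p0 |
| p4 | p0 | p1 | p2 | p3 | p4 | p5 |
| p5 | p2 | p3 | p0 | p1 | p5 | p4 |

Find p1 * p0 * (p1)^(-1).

The identity is p4. In row p1, the entry p4 sits in column p1, so p1^(-1) = p1.
p1 * p0 = p3
p3 * p1 = p5

p5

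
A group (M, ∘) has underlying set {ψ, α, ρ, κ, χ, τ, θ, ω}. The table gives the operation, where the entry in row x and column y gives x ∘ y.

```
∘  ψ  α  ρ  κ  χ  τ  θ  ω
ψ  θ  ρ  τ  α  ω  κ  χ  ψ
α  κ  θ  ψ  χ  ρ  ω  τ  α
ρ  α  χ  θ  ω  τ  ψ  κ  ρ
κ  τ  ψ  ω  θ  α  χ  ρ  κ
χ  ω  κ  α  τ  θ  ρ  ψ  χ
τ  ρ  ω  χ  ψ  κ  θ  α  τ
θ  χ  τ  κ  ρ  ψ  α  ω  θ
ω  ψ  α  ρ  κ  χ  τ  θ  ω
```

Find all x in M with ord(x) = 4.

{α, κ, ρ, τ, χ, ψ}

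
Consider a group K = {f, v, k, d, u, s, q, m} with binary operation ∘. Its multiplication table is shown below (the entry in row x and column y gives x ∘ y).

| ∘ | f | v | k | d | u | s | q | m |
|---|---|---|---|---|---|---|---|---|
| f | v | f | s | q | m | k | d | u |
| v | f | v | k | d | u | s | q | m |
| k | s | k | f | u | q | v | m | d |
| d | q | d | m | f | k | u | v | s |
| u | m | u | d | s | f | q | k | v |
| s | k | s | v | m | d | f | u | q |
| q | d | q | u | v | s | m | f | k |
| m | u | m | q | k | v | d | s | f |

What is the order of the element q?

4

The identity element is v (its row matches the header).
q^1 = q
q^2 = q ∘ q = f
q^3 = f ∘ q = d
q^4 = d ∘ q = v
The first power of q equal to the identity is q^4, so ord(q) = 4.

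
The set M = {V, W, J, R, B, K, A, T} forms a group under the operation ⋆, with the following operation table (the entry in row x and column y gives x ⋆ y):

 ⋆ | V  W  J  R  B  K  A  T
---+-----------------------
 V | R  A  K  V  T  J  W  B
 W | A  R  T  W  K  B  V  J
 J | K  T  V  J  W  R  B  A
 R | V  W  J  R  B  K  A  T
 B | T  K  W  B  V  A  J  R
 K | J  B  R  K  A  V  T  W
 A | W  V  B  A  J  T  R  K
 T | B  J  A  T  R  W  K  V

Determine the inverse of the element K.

J

First locate the identity: row R matches the header, so R is the identity.
Scan row K for R: K ⋆ J = R. Hence K^(-1) = J.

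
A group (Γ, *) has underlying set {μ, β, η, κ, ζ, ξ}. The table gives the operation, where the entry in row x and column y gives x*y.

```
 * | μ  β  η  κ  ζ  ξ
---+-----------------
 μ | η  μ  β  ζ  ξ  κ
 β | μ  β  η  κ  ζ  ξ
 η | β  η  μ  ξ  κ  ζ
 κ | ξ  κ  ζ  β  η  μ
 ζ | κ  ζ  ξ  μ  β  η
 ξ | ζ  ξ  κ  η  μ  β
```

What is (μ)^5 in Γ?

μ^1 = μ
μ^2 = μ*μ = η
μ^3 = η*μ = β
μ^4 = β*μ = μ
μ^5 = μ*μ = η

η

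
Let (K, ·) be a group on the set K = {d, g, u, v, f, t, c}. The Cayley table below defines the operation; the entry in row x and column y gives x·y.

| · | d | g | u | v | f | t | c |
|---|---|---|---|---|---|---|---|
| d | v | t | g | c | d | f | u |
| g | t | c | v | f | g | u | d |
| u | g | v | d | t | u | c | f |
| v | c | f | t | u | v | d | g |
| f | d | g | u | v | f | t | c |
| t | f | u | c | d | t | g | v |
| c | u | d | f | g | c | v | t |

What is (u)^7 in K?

f

u^1 = u
u^2 = u·u = d
u^3 = d·u = g
u^4 = g·u = v
u^5 = v·u = t
u^6 = t·u = c
u^7 = c·u = f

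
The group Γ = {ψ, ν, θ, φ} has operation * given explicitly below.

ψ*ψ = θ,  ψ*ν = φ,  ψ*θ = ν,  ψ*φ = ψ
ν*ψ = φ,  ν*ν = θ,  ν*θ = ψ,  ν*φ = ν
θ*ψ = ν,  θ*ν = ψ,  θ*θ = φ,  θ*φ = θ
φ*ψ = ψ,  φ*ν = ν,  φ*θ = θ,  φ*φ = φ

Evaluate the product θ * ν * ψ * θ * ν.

θ * ν = ψ
ψ * ψ = θ
θ * θ = φ
φ * ν = ν
(Structurally, Γ here is isomorphic to the cyclic group Z_4.)

ν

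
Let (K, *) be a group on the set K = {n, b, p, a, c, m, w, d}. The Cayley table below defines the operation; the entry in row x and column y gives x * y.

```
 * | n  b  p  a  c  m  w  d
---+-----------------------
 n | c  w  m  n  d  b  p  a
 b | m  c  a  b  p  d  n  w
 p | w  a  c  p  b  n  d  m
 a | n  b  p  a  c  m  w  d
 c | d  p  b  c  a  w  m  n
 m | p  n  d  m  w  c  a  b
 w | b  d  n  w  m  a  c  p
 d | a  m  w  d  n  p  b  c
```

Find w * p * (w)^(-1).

b

The identity is a. In row w, the entry a sits in column m, so w^(-1) = m.
w * p = n
n * m = b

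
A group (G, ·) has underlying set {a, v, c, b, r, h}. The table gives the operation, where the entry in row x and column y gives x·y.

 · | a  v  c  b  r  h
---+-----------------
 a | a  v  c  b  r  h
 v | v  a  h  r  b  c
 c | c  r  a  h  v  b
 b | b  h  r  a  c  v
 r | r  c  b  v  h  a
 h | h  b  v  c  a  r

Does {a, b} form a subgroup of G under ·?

{a, b} contains the identity a.
Checking products: every product of two elements of {a, b} (read from the table) lies in {a, b}, so the set is closed.
In a finite group, a nonempty closed subset is a subgroup. So {a, b} ≤ G.

Yes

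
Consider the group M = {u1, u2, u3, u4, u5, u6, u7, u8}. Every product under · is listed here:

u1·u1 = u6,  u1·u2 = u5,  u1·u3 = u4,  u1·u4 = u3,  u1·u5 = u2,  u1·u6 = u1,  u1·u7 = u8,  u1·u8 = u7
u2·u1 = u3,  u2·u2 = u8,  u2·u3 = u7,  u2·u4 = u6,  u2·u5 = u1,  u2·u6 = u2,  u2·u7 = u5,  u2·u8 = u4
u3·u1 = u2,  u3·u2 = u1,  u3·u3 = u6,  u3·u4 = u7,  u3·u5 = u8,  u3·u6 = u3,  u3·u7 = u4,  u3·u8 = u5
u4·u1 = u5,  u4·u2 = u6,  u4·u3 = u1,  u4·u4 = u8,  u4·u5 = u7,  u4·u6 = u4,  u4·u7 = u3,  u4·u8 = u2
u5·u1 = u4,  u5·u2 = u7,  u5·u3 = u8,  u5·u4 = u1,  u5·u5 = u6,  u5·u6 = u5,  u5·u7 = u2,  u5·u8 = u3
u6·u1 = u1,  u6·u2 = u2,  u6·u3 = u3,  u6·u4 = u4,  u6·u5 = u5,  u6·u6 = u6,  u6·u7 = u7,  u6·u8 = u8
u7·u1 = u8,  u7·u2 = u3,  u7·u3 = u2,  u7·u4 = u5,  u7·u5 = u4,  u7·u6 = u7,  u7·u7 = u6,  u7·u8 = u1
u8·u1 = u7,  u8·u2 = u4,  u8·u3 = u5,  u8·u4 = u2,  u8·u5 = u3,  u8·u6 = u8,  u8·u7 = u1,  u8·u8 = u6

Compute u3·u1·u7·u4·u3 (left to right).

u4

u3·u1 = u2
u2·u7 = u5
u5·u4 = u1
u1·u3 = u4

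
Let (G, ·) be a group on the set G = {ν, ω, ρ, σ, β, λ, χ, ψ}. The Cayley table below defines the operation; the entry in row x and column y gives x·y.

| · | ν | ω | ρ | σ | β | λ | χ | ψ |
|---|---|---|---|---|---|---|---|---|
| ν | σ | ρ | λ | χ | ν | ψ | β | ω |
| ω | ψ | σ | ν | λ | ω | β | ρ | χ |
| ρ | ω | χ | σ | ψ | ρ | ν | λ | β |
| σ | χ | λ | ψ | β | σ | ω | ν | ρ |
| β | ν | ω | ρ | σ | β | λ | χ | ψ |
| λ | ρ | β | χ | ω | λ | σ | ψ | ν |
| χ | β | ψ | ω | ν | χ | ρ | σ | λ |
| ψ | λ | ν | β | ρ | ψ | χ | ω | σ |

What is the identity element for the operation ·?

β

The identity e satisfies e·x = x for all x, so its row in the table reproduces the column headers.
Row β reads: ν, ω, ρ, σ, β, λ, χ, ψ — exactly the header order. So β is the identity.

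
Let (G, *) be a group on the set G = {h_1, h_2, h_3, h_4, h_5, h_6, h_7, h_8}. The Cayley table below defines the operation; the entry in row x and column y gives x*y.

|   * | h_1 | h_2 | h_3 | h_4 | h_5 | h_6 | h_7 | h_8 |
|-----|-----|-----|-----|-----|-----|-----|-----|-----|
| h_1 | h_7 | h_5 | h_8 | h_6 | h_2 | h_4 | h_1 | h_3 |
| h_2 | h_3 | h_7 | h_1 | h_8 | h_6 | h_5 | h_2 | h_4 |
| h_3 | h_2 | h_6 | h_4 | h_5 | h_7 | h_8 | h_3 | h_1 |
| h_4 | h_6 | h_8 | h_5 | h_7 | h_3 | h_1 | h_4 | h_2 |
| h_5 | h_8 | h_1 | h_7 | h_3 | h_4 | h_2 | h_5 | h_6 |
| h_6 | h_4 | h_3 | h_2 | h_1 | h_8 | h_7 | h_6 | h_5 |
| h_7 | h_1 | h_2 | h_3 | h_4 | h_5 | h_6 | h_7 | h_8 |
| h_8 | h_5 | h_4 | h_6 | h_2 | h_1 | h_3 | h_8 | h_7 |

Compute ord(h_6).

2

The identity element is h_7 (its row matches the header).
h_6^1 = h_6
h_6^2 = h_6*h_6 = h_7
The first power of h_6 equal to the identity is h_6^2, so ord(h_6) = 2.
(Structurally, G here is isomorphic to the dihedral group D_4.)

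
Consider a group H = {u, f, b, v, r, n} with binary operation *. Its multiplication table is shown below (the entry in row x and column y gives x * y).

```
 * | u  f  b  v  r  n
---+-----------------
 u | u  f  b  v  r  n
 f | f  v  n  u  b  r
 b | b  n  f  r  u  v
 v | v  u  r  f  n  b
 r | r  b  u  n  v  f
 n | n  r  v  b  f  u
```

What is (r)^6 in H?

u

r^1 = r
r^2 = r * r = v
r^3 = v * r = n
r^4 = n * r = f
r^5 = f * r = b
r^6 = b * r = u
(Structurally, H here is isomorphic to the cyclic group Z_6.)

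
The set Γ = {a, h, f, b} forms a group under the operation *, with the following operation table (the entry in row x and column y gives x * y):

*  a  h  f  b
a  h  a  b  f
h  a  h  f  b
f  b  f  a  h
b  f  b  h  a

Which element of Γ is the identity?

The identity e satisfies e * x = x for all x, so its row in the table reproduces the column headers.
Row h reads: a, h, f, b — exactly the header order. So h is the identity.

h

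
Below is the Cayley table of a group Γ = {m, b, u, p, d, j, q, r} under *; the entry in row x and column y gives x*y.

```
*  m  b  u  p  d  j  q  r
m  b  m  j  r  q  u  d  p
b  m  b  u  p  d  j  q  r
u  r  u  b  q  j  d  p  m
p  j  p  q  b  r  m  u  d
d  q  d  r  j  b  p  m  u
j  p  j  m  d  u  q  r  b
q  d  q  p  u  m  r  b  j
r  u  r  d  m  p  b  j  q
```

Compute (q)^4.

b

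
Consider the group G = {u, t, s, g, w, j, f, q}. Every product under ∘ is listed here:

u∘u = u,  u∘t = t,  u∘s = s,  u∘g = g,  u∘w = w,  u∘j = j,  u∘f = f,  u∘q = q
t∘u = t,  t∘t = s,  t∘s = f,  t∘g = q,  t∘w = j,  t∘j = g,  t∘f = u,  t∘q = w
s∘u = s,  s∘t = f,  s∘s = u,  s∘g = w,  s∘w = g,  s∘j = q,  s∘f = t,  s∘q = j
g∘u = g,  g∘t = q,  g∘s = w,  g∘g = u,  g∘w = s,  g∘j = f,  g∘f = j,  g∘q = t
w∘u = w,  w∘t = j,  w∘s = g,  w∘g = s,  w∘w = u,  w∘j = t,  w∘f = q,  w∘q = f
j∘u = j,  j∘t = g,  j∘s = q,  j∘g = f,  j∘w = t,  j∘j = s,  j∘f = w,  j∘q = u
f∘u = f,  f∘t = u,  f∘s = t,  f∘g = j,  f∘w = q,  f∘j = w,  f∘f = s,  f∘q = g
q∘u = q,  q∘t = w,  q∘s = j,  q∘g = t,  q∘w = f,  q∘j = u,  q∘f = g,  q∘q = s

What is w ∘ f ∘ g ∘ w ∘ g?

w ∘ f = q
q ∘ g = t
t ∘ w = j
j ∘ g = f

f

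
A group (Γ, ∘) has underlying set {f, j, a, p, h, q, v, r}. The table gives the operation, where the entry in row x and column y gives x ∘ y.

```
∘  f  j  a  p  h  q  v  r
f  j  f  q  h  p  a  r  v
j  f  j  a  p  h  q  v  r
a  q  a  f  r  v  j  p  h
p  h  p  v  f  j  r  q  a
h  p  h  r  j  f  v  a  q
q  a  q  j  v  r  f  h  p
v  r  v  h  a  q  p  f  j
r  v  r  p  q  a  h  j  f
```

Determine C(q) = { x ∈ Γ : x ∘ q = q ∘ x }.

{a, f, j, q}

Compare row q with column q entry by entry.
f ∘ q = a = q ∘ f, so f commutes with q.
v ∘ q = p but q ∘ v = h, so v does not.
Collecting the elements that commute with q: C(q) = {a, f, j, q}.
(Structurally, Γ here is isomorphic to the quaternion group Q_8.)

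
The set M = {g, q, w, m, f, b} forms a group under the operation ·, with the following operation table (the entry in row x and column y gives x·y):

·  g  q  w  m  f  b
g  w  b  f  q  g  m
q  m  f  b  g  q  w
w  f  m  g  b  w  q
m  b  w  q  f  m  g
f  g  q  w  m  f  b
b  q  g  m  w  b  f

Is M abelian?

g·q = b but q·g = m.
Since g and q do not commute, M is not abelian.

No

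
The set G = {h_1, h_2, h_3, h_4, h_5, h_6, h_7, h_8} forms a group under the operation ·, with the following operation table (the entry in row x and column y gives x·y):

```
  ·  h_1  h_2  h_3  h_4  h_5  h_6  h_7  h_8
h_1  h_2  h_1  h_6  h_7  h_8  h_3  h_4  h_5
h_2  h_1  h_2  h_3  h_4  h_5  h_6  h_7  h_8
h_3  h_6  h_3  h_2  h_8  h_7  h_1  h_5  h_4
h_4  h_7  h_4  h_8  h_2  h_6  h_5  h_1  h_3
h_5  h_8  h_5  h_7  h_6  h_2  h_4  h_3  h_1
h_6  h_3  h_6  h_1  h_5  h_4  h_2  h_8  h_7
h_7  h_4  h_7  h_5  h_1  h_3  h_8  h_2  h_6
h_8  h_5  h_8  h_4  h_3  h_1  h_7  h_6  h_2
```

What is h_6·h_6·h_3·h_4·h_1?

h_5

h_6·h_6 = h_2
h_2·h_3 = h_3
h_3·h_4 = h_8
h_8·h_1 = h_5
(Structurally, G here is isomorphic to the elementary abelian group (Z_2)^3.)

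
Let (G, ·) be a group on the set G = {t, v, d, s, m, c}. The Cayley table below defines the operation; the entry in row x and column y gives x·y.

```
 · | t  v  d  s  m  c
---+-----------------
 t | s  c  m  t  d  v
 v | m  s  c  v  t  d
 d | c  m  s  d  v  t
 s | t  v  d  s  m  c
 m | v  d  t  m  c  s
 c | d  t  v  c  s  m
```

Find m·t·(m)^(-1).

The identity is s. In row m, the entry s sits in column c, so m^(-1) = c.
m·t = v
v·c = d

d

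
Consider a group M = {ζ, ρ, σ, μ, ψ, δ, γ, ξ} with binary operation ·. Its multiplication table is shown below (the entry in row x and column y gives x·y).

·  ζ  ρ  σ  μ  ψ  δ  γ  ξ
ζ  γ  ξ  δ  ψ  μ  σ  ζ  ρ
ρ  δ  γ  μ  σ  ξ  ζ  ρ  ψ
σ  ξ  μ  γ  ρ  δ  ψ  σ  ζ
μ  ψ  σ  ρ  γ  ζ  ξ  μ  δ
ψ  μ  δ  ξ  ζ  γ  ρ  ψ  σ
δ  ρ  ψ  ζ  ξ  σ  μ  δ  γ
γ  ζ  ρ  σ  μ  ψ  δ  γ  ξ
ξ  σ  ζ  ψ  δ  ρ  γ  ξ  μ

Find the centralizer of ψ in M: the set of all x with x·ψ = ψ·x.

{γ, ζ, μ, ψ}

Compare row ψ with column ψ entry by entry.
μ·ψ = ζ = ψ·μ, so μ commutes with ψ.
δ·ψ = σ but ψ·δ = ρ, so δ does not.
Collecting the elements that commute with ψ: C(ψ) = {γ, ζ, μ, ψ}.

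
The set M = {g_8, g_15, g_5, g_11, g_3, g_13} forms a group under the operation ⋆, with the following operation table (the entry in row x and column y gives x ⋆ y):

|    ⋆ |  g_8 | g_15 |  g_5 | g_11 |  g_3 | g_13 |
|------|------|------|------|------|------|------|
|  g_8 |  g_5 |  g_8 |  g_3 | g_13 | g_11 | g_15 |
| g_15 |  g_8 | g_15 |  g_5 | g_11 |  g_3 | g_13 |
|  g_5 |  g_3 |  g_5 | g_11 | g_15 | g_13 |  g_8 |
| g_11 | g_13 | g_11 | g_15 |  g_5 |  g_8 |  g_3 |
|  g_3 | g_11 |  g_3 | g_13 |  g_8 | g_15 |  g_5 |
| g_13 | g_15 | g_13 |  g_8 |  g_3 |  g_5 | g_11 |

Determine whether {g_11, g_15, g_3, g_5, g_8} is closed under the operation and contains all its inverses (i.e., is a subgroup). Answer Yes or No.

No

g_8 ⋆ g_11 = g_13, which is not in {g_11, g_15, g_3, g_5, g_8}.
The subset is not closed under ⋆, so it is not a subgroup.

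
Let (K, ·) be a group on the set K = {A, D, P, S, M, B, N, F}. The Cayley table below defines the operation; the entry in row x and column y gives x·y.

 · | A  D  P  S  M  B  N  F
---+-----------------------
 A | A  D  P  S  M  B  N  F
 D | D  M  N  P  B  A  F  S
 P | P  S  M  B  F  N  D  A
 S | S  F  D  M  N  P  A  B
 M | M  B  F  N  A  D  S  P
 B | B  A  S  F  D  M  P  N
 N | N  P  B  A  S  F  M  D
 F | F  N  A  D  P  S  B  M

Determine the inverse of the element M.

M

First locate the identity: row A matches the header, so A is the identity.
Scan row M for A: M·M = A. Hence M^(-1) = M.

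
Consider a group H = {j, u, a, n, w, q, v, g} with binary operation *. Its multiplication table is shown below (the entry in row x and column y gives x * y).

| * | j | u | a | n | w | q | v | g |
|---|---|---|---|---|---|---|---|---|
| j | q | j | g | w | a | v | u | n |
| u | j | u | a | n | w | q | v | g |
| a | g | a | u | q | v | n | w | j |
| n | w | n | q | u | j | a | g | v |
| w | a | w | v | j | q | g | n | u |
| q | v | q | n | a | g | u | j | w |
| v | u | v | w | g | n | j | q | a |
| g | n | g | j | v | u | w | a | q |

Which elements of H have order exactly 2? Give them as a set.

Identity is u. Compute the order of each non-identity element by repeated multiplication:
  j: j → q → v → u  (order 4)
  a: a → u  (order 2)
  n: n → u  (order 2)
  w: w → q → g → u  (order 4)
  q: q → u  (order 2)
  v: v → q → j → u  (order 4)
  g: g → q → w → u  (order 4)
Elements of order 2: {a, n, q}.

{a, n, q}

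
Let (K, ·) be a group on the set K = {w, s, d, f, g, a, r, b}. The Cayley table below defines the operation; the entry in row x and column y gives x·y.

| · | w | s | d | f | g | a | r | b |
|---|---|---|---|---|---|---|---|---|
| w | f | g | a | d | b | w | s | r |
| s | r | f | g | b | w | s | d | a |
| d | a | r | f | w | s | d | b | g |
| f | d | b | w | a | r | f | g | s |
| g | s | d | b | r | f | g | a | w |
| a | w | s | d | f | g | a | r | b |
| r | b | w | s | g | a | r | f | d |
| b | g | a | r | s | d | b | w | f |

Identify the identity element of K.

The identity e satisfies e·x = x for all x, so its row in the table reproduces the column headers.
Row a reads: w, s, d, f, g, a, r, b — exactly the header order. So a is the identity.

a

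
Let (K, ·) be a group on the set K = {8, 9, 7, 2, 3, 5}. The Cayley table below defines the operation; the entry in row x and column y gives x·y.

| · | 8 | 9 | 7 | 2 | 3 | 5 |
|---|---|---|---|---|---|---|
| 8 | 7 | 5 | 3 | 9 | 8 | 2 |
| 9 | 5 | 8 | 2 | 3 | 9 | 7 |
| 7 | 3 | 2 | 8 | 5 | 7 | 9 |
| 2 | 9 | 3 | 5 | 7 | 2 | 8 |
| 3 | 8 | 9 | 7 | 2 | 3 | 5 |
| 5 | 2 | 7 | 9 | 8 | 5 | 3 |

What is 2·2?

7

Read row 2, column 2: 2·2 = 7.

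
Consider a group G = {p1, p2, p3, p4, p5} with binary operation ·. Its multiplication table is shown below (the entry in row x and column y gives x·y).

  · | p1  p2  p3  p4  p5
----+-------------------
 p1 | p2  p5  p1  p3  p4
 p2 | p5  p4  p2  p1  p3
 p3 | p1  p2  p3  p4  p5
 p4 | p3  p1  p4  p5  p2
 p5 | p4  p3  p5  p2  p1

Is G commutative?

Check whether the table is symmetric across its main diagonal.
Every entry (row x, col y) equals the entry (row y, col x), so G is abelian.

Yes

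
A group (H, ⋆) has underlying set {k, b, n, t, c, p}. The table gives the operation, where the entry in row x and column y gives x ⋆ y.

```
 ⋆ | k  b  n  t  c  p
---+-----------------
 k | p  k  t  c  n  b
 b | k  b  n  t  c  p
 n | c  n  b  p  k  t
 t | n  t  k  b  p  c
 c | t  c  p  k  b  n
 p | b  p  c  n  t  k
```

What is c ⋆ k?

Read row c, column k: c ⋆ k = t.

t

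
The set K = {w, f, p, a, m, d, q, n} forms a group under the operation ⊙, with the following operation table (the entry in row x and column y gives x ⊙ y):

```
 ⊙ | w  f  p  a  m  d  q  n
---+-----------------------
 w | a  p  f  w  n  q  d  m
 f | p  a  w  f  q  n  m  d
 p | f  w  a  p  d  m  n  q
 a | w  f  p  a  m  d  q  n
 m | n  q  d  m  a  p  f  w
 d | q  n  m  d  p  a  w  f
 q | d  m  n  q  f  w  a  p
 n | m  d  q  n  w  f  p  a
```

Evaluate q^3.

q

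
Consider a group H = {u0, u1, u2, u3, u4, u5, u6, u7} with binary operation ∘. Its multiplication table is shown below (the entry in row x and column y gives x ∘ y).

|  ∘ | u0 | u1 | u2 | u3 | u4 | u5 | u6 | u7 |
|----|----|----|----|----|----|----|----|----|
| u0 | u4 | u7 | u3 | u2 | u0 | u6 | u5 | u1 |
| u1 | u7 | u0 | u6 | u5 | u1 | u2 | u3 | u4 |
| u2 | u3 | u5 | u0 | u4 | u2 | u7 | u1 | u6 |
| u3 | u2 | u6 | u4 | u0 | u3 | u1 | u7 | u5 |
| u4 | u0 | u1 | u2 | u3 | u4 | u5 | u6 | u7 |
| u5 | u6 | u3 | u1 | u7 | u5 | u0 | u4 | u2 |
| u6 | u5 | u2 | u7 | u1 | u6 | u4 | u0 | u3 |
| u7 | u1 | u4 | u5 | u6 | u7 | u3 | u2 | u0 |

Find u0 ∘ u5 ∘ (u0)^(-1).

The identity is u4. In row u0, the entry u4 sits in column u0, so u0^(-1) = u0.
u0 ∘ u5 = u6
u6 ∘ u0 = u5

u5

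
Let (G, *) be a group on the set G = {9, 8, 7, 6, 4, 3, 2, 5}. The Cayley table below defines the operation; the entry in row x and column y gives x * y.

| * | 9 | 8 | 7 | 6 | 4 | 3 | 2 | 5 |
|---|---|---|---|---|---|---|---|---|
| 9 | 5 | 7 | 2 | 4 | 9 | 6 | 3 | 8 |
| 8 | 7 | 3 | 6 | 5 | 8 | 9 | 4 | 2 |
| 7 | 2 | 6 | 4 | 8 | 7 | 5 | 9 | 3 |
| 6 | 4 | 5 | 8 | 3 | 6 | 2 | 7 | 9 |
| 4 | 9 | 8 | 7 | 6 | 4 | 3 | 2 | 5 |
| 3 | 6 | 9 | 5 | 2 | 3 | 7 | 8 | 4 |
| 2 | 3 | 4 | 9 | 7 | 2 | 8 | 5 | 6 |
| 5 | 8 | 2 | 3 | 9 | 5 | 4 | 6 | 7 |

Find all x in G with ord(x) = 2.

Identity is 4. Compute the order of each non-identity element by repeated multiplication:
  9: 9 → 5 → 8 → 7 → 2 → 3 → 6 → 4  (order 8)
  8: 8 → 3 → 9 → 7 → 6 → 5 → 2 → 4  (order 8)
  7: 7 → 4  (order 2)
  6: 6 → 3 → 2 → 7 → 8 → 5 → 9 → 4  (order 8)
  3: 3 → 7 → 5 → 4  (order 4)
  2: 2 → 5 → 6 → 7 → 9 → 3 → 8 → 4  (order 8)
  5: 5 → 7 → 3 → 4  (order 4)
Elements of order 2: {7}.

{7}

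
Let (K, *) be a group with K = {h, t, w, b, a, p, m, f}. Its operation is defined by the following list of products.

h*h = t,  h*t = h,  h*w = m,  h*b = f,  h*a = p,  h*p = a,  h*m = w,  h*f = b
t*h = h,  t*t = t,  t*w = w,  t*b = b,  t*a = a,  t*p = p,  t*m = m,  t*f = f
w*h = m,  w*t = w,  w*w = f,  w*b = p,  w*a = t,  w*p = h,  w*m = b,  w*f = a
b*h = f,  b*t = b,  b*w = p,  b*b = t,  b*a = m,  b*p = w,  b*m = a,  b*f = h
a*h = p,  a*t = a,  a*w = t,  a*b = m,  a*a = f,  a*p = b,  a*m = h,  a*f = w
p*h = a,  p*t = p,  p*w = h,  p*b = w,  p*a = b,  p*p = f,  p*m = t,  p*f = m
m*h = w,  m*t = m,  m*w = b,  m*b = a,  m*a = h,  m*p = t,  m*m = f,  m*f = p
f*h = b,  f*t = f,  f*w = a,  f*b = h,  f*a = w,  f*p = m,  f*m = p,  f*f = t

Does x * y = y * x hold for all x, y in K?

Yes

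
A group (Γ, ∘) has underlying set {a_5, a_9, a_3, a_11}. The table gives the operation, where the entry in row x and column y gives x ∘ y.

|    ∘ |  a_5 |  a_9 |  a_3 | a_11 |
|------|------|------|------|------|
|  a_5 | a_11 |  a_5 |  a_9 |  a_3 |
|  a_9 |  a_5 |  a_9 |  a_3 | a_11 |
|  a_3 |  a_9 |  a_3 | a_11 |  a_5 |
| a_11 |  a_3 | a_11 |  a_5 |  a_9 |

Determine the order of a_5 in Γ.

The identity element is a_9 (its row matches the header).
a_5^1 = a_5
a_5^2 = a_5 ∘ a_5 = a_11
a_5^3 = a_11 ∘ a_5 = a_3
a_5^4 = a_3 ∘ a_5 = a_9
The first power of a_5 equal to the identity is a_5^4, so ord(a_5) = 4.
(Structurally, Γ here is isomorphic to the cyclic group Z_4.)

4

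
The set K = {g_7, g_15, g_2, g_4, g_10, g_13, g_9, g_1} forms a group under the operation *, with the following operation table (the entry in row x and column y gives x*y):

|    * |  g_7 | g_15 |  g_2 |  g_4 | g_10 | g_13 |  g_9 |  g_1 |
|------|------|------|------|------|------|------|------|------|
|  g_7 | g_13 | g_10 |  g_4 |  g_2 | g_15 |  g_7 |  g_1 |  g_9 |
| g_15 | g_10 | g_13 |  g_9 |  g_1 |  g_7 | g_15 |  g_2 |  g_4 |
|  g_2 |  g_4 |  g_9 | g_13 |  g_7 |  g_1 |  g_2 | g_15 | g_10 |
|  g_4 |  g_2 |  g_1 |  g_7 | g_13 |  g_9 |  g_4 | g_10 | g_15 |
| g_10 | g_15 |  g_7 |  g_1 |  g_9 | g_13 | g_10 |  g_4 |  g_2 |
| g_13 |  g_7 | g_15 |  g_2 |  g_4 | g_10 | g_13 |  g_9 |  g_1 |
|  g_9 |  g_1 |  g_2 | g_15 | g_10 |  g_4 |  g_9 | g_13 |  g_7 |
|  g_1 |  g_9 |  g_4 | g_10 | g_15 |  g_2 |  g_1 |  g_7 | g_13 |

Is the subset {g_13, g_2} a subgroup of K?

{g_13, g_2} contains the identity g_13.
Checking products: every product of two elements of {g_13, g_2} (read from the table) lies in {g_13, g_2}, so the set is closed.
In a finite group, a nonempty closed subset is a subgroup. So {g_13, g_2} ≤ K.

Yes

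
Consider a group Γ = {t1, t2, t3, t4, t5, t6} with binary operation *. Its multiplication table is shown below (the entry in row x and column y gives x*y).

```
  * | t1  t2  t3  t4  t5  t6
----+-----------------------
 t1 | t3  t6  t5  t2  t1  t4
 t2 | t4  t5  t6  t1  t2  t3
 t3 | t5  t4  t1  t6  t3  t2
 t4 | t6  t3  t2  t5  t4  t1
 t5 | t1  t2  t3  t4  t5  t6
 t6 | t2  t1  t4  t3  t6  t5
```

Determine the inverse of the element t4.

First locate the identity: row t5 matches the header, so t5 is the identity.
Scan row t4 for t5: t4*t4 = t5. Hence t4^(-1) = t4.

t4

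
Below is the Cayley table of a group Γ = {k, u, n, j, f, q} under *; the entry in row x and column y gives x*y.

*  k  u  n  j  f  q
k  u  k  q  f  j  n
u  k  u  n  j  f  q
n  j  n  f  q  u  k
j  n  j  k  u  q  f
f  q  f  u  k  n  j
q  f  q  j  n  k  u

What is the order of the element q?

2

The identity element is u (its row matches the header).
q^1 = q
q^2 = q*q = u
The first power of q equal to the identity is q^2, so ord(q) = 2.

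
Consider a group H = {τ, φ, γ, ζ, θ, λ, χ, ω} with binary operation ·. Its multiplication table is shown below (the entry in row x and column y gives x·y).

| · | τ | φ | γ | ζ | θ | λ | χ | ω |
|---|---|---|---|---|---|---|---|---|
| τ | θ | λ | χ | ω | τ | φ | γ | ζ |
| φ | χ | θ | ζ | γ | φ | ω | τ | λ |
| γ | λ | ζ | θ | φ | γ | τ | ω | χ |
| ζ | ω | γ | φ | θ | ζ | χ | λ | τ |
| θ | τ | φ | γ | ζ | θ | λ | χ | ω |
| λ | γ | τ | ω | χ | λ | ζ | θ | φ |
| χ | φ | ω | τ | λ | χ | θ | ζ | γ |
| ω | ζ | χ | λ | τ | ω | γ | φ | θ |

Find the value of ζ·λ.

Read row ζ, column λ: ζ·λ = χ.

χ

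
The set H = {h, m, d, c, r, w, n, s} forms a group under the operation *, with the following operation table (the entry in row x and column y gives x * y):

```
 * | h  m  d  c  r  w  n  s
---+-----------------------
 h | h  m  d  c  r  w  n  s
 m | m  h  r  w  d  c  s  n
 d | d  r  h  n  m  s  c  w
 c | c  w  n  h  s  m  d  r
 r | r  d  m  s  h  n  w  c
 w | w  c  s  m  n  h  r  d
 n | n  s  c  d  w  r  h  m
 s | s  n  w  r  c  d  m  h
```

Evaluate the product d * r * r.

d

d * r = m
m * r = d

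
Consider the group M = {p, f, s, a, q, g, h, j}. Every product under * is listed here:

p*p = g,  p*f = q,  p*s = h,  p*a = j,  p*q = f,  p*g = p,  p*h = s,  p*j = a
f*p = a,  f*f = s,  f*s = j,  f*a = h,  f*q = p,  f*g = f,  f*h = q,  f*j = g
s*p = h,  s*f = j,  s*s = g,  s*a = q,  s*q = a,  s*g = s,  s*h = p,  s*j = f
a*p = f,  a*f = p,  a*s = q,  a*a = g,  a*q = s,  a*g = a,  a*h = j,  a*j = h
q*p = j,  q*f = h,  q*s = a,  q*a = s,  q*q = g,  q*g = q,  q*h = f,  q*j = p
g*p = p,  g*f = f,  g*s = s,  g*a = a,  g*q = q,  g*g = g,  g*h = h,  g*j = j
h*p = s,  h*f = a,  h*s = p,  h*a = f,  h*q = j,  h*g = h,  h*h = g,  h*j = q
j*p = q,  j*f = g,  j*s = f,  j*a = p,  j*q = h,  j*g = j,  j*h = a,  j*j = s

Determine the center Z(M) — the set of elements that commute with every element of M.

{g, s}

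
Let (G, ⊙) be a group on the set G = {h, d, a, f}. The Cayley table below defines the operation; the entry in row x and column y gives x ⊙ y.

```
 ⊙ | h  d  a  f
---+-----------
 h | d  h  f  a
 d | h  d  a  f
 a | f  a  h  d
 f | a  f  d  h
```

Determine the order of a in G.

The identity element is d (its row matches the header).
a^1 = a
a^2 = a ⊙ a = h
a^3 = h ⊙ a = f
a^4 = f ⊙ a = d
The first power of a equal to the identity is a^4, so ord(a) = 4.
(Structurally, G here is isomorphic to the cyclic group Z_4.)

4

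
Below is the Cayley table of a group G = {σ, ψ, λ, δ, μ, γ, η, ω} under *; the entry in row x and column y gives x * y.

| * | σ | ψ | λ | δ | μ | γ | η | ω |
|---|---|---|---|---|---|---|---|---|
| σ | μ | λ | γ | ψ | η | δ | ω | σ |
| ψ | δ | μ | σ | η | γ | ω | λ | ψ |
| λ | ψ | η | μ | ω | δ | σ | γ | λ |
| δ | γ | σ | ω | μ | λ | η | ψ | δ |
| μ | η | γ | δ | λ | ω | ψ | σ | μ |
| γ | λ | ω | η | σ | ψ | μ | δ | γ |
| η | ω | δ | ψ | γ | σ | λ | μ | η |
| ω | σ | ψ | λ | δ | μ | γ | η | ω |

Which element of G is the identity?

ω

The identity e satisfies e * x = x for all x, so its row in the table reproduces the column headers.
Row ω reads: σ, ψ, λ, δ, μ, γ, η, ω — exactly the header order. So ω is the identity.
(Structurally, G here is isomorphic to the quaternion group Q_8.)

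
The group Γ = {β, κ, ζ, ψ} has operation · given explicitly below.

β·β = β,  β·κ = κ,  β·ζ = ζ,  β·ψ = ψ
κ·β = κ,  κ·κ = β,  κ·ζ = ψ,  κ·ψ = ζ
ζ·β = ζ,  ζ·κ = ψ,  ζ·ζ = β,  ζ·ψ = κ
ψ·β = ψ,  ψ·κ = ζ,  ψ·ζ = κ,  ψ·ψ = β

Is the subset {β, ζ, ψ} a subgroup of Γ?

ψ·ζ = κ, which is not in {β, ζ, ψ}.
The subset is not closed under ·, so it is not a subgroup.
(Structurally, Γ here is isomorphic to the Klein four-group V_4.)

No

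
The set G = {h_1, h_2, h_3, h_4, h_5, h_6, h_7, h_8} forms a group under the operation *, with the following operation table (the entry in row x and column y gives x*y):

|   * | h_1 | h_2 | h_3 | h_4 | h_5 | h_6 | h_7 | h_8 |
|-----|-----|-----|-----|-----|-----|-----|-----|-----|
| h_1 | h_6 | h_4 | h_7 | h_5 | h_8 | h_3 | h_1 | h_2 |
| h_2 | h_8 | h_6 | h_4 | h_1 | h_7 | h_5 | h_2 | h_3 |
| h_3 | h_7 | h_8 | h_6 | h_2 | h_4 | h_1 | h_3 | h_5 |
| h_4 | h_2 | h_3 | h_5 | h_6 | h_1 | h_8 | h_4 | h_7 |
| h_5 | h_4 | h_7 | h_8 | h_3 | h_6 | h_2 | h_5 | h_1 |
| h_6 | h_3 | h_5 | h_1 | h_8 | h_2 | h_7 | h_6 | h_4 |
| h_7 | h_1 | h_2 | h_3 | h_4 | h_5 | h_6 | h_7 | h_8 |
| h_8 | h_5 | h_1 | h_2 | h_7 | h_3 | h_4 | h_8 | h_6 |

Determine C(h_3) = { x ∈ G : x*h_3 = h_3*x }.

Compare row h_3 with column h_3 entry by entry.
h_1*h_3 = h_7 = h_3*h_1, so h_1 commutes with h_3.
h_2*h_3 = h_4 but h_3*h_2 = h_8, so h_2 does not.
Collecting the elements that commute with h_3: C(h_3) = {h_1, h_3, h_6, h_7}.

{h_1, h_3, h_6, h_7}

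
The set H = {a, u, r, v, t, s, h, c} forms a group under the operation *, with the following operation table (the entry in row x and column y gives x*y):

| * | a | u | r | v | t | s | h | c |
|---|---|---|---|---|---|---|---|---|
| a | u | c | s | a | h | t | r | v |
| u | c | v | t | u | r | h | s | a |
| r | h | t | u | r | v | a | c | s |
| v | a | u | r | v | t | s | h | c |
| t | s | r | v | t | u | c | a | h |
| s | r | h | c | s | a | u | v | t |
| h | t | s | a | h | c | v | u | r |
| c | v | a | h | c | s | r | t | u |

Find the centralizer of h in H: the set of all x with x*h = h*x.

Compare row h with column h entry by entry.
u*h = s = h*u, so u commutes with h.
r*h = c but h*r = a, so r does not.
Collecting the elements that commute with h: C(h) = {h, s, u, v}.

{h, s, u, v}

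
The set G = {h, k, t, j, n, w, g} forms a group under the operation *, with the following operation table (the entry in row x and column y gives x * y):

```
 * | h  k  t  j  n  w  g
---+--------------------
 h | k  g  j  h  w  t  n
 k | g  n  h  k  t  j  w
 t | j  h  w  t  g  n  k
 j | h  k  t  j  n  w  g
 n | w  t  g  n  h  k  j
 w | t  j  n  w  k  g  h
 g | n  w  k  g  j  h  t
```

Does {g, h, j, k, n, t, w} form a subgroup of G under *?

{g, h, j, k, n, t, w} contains the identity j.
Checking products: every product of two elements of {g, h, j, k, n, t, w} (read from the table) lies in {g, h, j, k, n, t, w}, so the set is closed.
In a finite group, a nonempty closed subset is a subgroup. So {g, h, j, k, n, t, w} ≤ G.

Yes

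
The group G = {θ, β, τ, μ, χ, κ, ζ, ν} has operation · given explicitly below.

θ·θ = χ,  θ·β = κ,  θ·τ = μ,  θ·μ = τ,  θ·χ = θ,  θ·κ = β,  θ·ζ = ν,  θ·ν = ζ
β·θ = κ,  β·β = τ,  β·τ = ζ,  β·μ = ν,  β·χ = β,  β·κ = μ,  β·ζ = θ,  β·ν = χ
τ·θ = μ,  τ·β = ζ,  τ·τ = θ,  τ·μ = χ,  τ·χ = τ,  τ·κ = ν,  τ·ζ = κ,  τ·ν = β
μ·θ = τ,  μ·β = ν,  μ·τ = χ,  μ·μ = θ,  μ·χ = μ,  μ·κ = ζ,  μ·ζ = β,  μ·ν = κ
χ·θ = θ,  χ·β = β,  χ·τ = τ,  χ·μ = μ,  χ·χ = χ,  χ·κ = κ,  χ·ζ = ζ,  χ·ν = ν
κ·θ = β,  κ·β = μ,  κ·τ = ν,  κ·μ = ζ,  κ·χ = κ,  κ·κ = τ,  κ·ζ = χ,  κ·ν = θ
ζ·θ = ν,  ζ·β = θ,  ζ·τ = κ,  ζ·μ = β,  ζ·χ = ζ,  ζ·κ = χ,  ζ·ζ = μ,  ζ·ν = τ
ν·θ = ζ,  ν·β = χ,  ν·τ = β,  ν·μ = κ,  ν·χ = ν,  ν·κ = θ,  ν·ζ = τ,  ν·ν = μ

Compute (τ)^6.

τ^1 = τ
τ^2 = τ·τ = θ
τ^3 = θ·τ = μ
τ^4 = μ·τ = χ
τ^5 = χ·τ = τ
τ^6 = τ·τ = θ

θ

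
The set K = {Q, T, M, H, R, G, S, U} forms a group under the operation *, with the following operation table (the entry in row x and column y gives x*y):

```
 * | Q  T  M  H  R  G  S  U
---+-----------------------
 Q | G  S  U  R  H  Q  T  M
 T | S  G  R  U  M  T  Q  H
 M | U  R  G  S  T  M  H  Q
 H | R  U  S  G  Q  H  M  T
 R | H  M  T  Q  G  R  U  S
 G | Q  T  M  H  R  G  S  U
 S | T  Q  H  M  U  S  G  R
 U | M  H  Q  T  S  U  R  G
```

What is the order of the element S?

2

The identity element is G (its row matches the header).
S^1 = S
S^2 = S*S = G
The first power of S equal to the identity is S^2, so ord(S) = 2.
(Structurally, K here is isomorphic to the elementary abelian group (Z_2)^3.)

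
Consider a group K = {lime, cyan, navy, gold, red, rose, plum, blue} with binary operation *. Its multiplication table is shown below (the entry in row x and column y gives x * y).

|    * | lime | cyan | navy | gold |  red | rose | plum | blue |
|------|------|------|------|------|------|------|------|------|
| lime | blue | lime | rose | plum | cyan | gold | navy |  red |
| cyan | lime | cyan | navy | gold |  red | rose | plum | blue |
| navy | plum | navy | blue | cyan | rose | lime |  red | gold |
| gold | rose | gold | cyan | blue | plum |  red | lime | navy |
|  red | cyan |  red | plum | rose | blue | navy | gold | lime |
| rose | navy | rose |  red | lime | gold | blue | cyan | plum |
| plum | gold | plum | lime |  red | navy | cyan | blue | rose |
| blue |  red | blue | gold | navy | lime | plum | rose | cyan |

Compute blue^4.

blue^1 = blue
blue^2 = blue * blue = cyan
blue^3 = cyan * blue = blue
blue^4 = blue * blue = cyan

cyan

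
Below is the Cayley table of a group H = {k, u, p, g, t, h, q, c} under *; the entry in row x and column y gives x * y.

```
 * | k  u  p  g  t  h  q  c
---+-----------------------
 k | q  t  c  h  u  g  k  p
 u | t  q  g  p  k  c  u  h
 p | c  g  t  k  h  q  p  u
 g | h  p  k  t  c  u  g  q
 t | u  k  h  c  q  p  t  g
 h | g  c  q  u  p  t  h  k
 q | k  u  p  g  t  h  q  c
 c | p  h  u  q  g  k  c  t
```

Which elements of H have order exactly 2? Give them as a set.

Identity is q. Compute the order of each non-identity element by repeated multiplication:
  k: k → q  (order 2)
  u: u → q  (order 2)
  p: p → t → h → q  (order 4)
  g: g → t → c → q  (order 4)
  t: t → q  (order 2)
  h: h → t → p → q  (order 4)
  c: c → t → g → q  (order 4)
Elements of order 2: {k, t, u}.
(Structurally, H here is isomorphic to Z_2 x Z_4.)

{k, t, u}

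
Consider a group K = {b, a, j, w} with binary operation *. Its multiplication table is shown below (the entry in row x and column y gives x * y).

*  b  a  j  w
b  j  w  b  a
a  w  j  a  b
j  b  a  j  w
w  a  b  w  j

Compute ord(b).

The identity element is j (its row matches the header).
b^1 = b
b^2 = b * b = j
The first power of b equal to the identity is b^2, so ord(b) = 2.

2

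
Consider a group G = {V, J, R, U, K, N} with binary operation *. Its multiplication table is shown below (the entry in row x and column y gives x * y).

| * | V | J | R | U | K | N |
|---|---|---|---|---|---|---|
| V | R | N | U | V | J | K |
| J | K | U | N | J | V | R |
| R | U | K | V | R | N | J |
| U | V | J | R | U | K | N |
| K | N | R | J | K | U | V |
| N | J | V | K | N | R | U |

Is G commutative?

V * N = K but N * V = J.
Since V and N do not commute, G is not abelian.

No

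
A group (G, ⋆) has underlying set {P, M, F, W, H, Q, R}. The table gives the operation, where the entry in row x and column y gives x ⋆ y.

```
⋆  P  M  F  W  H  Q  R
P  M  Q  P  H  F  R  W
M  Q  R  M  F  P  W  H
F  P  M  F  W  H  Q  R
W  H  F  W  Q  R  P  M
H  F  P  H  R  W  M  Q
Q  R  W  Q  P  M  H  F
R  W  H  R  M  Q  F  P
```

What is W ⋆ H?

R

Read row W, column H: W ⋆ H = R.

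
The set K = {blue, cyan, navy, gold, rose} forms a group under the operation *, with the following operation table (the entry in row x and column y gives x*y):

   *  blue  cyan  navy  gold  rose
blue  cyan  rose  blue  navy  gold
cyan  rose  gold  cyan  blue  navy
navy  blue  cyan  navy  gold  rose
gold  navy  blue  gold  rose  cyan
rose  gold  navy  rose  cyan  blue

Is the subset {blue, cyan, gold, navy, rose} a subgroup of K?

Yes

{blue, cyan, gold, navy, rose} contains the identity navy.
Checking products: every product of two elements of {blue, cyan, gold, navy, rose} (read from the table) lies in {blue, cyan, gold, navy, rose}, so the set is closed.
In a finite group, a nonempty closed subset is a subgroup. So {blue, cyan, gold, navy, rose} ≤ K.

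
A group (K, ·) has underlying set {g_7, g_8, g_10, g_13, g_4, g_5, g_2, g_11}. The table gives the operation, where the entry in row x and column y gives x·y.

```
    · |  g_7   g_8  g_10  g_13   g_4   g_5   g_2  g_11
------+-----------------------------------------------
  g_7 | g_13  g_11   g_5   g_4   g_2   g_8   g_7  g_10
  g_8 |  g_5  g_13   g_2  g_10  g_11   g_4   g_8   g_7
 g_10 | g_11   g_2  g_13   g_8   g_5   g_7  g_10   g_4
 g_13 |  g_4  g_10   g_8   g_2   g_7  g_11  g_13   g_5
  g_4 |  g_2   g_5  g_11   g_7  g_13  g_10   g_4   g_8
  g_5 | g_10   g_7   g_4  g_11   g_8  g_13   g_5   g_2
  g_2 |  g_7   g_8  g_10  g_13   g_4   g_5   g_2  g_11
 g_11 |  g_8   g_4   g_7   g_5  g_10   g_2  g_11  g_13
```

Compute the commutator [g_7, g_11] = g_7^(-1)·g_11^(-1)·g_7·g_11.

g_13

Identity is g_2; from the table g_7^(-1) = g_4 and g_11^(-1) = g_5.
g_4·g_5 = g_10
g_10·g_7 = g_11
g_11·g_11 = g_13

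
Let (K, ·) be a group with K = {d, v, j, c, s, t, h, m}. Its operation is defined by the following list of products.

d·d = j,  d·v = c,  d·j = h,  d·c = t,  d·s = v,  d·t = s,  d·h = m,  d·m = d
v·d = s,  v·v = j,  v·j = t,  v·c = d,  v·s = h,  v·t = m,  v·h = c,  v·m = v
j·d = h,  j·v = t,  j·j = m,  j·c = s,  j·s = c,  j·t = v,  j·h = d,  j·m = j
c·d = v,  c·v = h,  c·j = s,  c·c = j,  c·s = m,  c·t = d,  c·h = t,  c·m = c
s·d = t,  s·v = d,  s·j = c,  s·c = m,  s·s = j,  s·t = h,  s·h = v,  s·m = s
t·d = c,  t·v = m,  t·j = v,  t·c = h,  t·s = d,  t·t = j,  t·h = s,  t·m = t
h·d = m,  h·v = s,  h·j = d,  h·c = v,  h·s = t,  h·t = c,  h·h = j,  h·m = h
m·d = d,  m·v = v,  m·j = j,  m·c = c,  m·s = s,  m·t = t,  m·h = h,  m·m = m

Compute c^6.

j

c^1 = c
c^2 = c·c = j
c^3 = j·c = s
c^4 = s·c = m
c^5 = m·c = c
c^6 = c·c = j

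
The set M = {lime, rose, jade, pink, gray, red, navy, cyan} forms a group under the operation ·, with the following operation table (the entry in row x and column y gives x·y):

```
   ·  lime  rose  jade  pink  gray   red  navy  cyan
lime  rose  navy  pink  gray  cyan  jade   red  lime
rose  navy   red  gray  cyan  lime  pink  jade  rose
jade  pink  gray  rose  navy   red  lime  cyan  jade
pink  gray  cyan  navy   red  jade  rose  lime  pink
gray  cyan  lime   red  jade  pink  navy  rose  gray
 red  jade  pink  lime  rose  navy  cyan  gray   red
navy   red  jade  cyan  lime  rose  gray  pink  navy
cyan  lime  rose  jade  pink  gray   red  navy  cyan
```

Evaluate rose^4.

cyan

rose^1 = rose
rose^2 = rose·rose = red
rose^3 = red·rose = pink
rose^4 = pink·rose = cyan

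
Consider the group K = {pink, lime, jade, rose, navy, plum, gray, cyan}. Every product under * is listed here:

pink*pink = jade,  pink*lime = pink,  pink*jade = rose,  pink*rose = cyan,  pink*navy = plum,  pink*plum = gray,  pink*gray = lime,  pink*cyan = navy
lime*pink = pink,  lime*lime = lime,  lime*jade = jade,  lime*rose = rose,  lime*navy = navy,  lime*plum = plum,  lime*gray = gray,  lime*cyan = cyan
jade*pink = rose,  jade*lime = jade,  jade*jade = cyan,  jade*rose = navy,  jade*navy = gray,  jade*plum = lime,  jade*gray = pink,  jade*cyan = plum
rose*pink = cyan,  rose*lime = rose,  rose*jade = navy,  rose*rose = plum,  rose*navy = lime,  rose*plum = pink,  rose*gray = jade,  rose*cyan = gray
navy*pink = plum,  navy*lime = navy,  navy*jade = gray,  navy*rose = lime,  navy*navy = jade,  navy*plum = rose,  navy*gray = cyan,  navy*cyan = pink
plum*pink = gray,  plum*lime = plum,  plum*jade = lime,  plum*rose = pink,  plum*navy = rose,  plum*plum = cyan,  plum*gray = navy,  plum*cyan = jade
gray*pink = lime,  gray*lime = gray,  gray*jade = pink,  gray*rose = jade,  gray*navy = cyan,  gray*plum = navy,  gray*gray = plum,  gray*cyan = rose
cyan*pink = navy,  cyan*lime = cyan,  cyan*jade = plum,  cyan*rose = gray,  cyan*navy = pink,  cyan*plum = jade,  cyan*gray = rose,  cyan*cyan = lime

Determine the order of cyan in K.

2

The identity element is lime (its row matches the header).
cyan^1 = cyan
cyan^2 = cyan * cyan = lime
The first power of cyan equal to the identity is cyan^2, so ord(cyan) = 2.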